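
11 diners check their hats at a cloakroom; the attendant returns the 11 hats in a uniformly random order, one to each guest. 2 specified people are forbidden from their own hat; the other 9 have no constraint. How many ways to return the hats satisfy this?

33022080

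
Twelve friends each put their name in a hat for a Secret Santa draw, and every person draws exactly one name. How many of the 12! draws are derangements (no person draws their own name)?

!12 is the nearest integer to 12!/e.
12! = 479001600, and 479001600/e ≈ 176214840.93, so !12 = 176214841.

176214841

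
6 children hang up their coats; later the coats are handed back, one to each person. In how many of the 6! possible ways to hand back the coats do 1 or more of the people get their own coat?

# with exactly i fixed is C(6,i)·!(6-i); sum over i=1..6:
  i=1: C(6,1)·!5 = 6·44 = 264
  i=2: C(6,2)·!4 = 15·9 = 135
  i=3: C(6,3)·!3 = 20·2 = 40
  i=4: C(6,4)·!2 = 15·1 = 15
  i=5: C(6,5)·!1 = 6·0 = 0
  i=6: C(6,6)·!0 = 1·1 = 1
Total = 455.

455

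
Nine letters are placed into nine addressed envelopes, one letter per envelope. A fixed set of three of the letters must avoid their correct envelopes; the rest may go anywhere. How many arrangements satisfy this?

Inclusion-exclusion on the 3 forbidden self-matches:
Σ_{j=0}^{3} (-1)^j C(3,j)(9-j)!
= C(3,0)·9! - C(3,1)·8! + C(3,2)·7! - C(3,3)·6!
= 362880 - 120960 + 15120 - 720
= 256320

256320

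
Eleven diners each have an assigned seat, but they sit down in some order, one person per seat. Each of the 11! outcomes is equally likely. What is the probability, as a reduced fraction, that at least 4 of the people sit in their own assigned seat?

378967/19958400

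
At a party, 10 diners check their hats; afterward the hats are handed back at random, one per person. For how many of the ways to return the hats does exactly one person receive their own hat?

Choose which one of the 10 is fixed: C(10,1) = 10.
The remaining 9 must be deranged: !9 = 133496.
Total: 10 × 133496 = 1334960.

1334960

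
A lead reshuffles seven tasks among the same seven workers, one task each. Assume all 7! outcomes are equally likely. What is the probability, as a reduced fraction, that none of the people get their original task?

103/280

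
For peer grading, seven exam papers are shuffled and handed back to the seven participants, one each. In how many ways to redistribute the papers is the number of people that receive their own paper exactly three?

315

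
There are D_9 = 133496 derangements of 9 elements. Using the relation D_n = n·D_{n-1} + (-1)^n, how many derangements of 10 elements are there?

D_10 = 10·133496 + 1 = 1334961.

1334961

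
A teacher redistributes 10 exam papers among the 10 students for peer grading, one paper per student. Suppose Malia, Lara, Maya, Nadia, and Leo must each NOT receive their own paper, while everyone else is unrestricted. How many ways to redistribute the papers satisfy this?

2170680

Let A_j be the event that the j-th constrained one is fixed. By inclusion-exclusion over the 5 events:
Σ_{j=0}^{5} (-1)^j C(5,j)(10-j)!
= C(5,0)·10! - C(5,1)·9! + C(5,2)·8! - C(5,3)·7! + C(5,4)·6! - C(5,5)·5!
= 3628800 - 1814400 + 403200 - 50400 + 3600 - 120
= 2170680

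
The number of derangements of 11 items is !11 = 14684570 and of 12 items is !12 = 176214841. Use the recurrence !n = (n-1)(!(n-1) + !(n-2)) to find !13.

2290792932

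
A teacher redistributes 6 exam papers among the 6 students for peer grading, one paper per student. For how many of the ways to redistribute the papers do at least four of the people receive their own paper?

16

Sum C(6,i)·!(6-i) for i = 4..6:
  i=4: C(6,4)·!2 = 15·1 = 15
  i=5: C(6,5)·!1 = 6·0 = 0
  i=6: C(6,6)·!0 = 1·1 = 1
Total = 16.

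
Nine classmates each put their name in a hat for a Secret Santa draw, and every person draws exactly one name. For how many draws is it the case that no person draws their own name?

133496

Recurrence: !9 = 8·(!8 + !7).
!9 = 8·(14833 + 1854) = 8·16687 = 133496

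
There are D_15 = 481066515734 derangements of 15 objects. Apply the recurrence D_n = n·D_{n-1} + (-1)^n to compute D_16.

7697064251745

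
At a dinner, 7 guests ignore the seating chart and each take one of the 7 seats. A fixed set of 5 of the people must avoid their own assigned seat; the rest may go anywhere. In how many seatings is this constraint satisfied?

Let A_j be the event that the j-th constrained one is fixed. By inclusion-exclusion over the 5 events:
Σ_{j=0}^{5} (-1)^j C(5,j)(7-j)!
= C(5,0)·7! - C(5,1)·6! + C(5,2)·5! - C(5,3)·4! + C(5,4)·3! - C(5,5)·2!
= 5040 - 3600 + 1200 - 240 + 30 - 2
= 2428

2428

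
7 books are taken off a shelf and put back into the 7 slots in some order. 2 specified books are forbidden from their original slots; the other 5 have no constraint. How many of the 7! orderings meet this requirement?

3720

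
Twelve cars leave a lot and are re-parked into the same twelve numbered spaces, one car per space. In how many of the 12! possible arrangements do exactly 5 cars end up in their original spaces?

1468368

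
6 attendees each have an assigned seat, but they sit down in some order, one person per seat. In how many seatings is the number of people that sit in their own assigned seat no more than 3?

# with exactly i fixed is C(6,i)·!(6-i); sum over i=0..3:
  i=0: C(6,0)·!6 = 1·265 = 265
  i=1: C(6,1)·!5 = 6·44 = 264
  i=2: C(6,2)·!4 = 15·9 = 135
  i=3: C(6,3)·!3 = 20·2 = 40
Total = 704.

704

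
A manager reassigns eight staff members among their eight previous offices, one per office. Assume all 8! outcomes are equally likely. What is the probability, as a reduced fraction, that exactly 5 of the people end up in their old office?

1/360

Favorable outcomes: C(8,5)·!3 = 56·2 = 112.
Total outcomes: 8! = 40320.
Probability = 112/40320 = 1/360.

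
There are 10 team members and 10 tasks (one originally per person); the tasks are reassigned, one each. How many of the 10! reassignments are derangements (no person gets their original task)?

1334961

Recurrence: !10 = 9·(!9 + !8).
!10 = 9·(133496 + 14833) = 9·148329 = 1334961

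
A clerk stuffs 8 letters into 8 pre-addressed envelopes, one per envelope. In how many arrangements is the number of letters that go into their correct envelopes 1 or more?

# with exactly i fixed is C(8,i)·!(8-i); sum over i=1..8:
  i=1: C(8,1)·!7 = 8·1854 = 14832
  i=2: C(8,2)·!6 = 28·265 = 7420
  i=3: C(8,3)·!5 = 56·44 = 2464
  i=4: C(8,4)·!4 = 70·9 = 630
  i=5: C(8,5)·!3 = 56·2 = 112
  i=6: C(8,6)·!2 = 28·1 = 28
  i=7: C(8,7)·!1 = 8·0 = 0
  i=8: C(8,8)·!0 = 1·1 = 1
Total = 25487.

25487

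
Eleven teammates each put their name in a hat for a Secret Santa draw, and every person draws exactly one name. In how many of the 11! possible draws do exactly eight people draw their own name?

Pick the 8 fixed positions: C(11,8) = 165 ways.
The remaining 3 must be deranged: !3 = 2.
Total: 165 × 2 = 330.

330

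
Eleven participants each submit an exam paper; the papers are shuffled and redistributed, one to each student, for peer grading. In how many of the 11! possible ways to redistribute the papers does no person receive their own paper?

!11 = 11! · Σ_{k=0}^{11} (-1)^k/k!
= 11! - 11!/1! + 11!/2! - 11!/3! + 11!/4! - 11!/5! + 11!/6! - 11!/7! + 11!/8! - 11!/9! + 11!/10! - 11!/11!
= 39916800 - 39916800 + 19958400 - 6652800 + 1663200 - 332640 + 55440 - 7920 + 990 - 110 + 11 - 1
= 14684570

14684570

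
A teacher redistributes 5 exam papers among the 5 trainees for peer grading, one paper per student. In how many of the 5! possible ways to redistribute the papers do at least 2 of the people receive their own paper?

Sum C(5,i)·!(5-i) for i = 2..5:
  i=2: C(5,2)·!3 = 10·2 = 20
  i=3: C(5,3)·!2 = 10·1 = 10
  i=4: C(5,4)·!1 = 5·0 = 0
  i=5: C(5,5)·!0 = 1·1 = 1
Total = 31.

31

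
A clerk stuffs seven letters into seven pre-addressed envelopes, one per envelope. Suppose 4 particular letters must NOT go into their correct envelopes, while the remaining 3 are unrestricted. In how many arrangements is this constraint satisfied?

2790

Let A_j be the event that the j-th constrained one is fixed. By inclusion-exclusion over the 4 events:
Σ_{j=0}^{4} (-1)^j C(4,j)(7-j)!
= C(4,0)·7! - C(4,1)·6! + C(4,2)·5! - C(4,3)·4! + C(4,4)·3!
= 5040 - 2880 + 720 - 96 + 6
= 2790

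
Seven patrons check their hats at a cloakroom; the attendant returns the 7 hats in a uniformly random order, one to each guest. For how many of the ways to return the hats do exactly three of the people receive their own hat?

315

Pick the 3 fixed positions: C(7,3) = 35 ways.
The other 4 form a derangement: !4 = 9.
Total: 35 × 9 = 315.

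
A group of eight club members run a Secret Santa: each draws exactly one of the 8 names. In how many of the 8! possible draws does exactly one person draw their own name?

14832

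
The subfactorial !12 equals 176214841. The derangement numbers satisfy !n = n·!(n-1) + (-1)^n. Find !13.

2290792932

!13 = 13·176214841 - 1 = 2290792932.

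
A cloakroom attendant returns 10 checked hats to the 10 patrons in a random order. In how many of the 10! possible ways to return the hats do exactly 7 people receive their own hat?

Pick the 7 fixed positions: C(10,7) = 120 ways.
The remaining 3 must be deranged: !3 = 2.
Total: 120 × 2 = 240.

240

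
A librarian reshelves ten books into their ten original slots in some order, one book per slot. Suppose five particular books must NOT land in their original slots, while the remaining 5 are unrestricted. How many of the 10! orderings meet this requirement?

2170680

Let A_j be the event that the j-th constrained one is fixed. By inclusion-exclusion over the 5 events:
Σ_{j=0}^{5} (-1)^j C(5,j)(10-j)!
= C(5,0)·10! - C(5,1)·9! + C(5,2)·8! - C(5,3)·7! + C(5,4)·6! - C(5,5)·5!
= 3628800 - 1814400 + 403200 - 50400 + 3600 - 120
= 2170680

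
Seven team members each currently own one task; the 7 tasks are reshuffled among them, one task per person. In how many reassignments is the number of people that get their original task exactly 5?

Choose which 5 of the 7 are fixed: C(7,5) = 21.
The other 2 form a derangement: !2 = 1.
Total: 21 × 1 = 21.

21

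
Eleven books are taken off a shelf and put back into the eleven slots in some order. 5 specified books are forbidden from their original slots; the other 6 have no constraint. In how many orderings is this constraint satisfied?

Let A_j be the event that the j-th constrained one is fixed. By inclusion-exclusion over the 5 events:
Σ_{j=0}^{5} (-1)^j C(5,j)(11-j)!
= C(5,0)·11! - C(5,1)·10! + C(5,2)·9! - C(5,3)·8! + C(5,4)·7! - C(5,5)·6!
= 39916800 - 18144000 + 3628800 - 403200 + 25200 - 720
= 25022880

25022880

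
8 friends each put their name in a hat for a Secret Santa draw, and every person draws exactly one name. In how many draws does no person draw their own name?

!8 is the nearest integer to 8!/e.
8! = 40320, and 40320/e ≈ 14832.90, so !8 = 14833.

14833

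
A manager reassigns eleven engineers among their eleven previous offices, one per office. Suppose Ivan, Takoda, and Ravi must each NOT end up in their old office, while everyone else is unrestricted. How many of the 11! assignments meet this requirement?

30078720

Inclusion-exclusion on the 3 forbidden self-matches:
Σ_{j=0}^{3} (-1)^j C(3,j)(11-j)!
= C(3,0)·11! - C(3,1)·10! + C(3,2)·9! - C(3,3)·8!
= 39916800 - 10886400 + 1088640 - 40320
= 30078720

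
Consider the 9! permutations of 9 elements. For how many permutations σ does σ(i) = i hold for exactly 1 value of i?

Pick the single fixed position: C(9,1) = 9 ways.
The remaining 8 must be deranged: !8 = 14833.
Total: 9 × 14833 = 133497.

133497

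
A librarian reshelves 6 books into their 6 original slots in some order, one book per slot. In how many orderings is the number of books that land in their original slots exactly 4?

Pick the 4 fixed positions: C(6,4) = 15 ways.
The other 2 form a derangement: !2 = 1.
Total: 15 × 1 = 15.

15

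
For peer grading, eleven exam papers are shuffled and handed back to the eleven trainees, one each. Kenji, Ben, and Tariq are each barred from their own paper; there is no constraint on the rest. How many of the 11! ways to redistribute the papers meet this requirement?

30078720

Inclusion-exclusion on the 3 forbidden self-matches:
Σ_{j=0}^{3} (-1)^j C(3,j)(11-j)!
= C(3,0)·11! - C(3,1)·10! + C(3,2)·9! - C(3,3)·8!
= 39916800 - 10886400 + 1088640 - 40320
= 30078720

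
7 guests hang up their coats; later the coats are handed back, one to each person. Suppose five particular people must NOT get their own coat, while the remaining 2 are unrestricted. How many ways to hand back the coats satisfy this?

Inclusion-exclusion on the 5 forbidden self-matches:
Σ_{j=0}^{5} (-1)^j C(5,j)(7-j)!
= C(5,0)·7! - C(5,1)·6! + C(5,2)·5! - C(5,3)·4! + C(5,4)·3! - C(5,5)·2!
= 5040 - 3600 + 1200 - 240 + 30 - 2
= 2428

2428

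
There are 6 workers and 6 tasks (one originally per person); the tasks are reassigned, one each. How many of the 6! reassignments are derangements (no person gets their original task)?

The number of derangements of 6 is !6 = Σ_{k=0}^{6} (-1)^k·6!/k!
= 6! - 6!/1! + 6!/2! - 6!/3! + 6!/4! - 6!/5! + 6!/6!
= 720 - 720 + 360 - 120 + 30 - 6 + 1
= 265

265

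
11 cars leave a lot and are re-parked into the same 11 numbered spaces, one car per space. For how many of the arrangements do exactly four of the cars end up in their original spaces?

611820

Choose which 4 of the 11 are fixed: C(11,4) = 330.
The other 7 form a derangement: !7 = 1854.
Total: 330 × 1854 = 611820.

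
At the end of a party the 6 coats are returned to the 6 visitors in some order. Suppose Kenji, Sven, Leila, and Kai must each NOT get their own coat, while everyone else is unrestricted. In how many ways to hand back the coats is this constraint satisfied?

362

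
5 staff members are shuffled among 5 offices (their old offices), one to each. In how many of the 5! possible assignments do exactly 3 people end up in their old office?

10

Pick the 3 fixed positions: C(5,3) = 10 ways.
The other 2 form a derangement: !2 = 1.
Total: 10 × 1 = 10.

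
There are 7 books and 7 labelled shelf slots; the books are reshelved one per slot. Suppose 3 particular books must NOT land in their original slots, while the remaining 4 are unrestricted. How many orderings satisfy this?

Inclusion-exclusion on the 3 forbidden self-matches:
Σ_{j=0}^{3} (-1)^j C(3,j)(7-j)!
= C(3,0)·7! - C(3,1)·6! + C(3,2)·5! - C(3,3)·4!
= 5040 - 2160 + 360 - 24
= 3216

3216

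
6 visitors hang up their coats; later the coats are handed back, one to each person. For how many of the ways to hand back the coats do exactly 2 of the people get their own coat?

135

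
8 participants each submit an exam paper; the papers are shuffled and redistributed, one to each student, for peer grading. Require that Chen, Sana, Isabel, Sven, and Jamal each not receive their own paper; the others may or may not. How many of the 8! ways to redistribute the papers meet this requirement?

21234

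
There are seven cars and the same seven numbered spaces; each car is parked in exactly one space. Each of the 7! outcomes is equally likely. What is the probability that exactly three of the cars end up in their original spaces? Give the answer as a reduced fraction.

1/16

Favorable outcomes: C(7,3)·!4 = 35·9 = 315.
Total outcomes: 7! = 5040.
Probability = 315/5040 = 1/16.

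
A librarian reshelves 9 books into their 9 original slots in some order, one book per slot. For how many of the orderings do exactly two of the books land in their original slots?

66744

Choose which 2 of the 9 are fixed: C(9,2) = 36.
The other 7 form a derangement: !7 = 1854.
Total: 36 × 1854 = 66744.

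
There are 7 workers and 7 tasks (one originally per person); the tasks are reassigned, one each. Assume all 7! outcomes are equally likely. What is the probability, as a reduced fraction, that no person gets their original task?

103/280

Favorable outcomes: !7 = 1854.
Total outcomes: 7! = 5040.
Probability = 1854/5040 = 103/280.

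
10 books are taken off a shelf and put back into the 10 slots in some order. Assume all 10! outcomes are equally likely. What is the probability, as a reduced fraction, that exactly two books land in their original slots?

2119/11520

Favorable outcomes: C(10,2)·!8 = 45·14833 = 667485.
Total outcomes: 10! = 3628800.
Probability = 667485/3628800 = 2119/11520.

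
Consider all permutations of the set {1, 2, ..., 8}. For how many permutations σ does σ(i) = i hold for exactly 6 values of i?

28

Choose which 6 of the 8 are fixed: C(8,6) = 28.
The remaining 2 must be deranged: !2 = 1.
Total: 28 × 1 = 28.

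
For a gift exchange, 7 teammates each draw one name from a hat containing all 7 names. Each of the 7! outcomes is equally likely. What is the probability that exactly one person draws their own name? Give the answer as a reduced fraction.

53/144

Favorable outcomes: C(7,1)·!6 = 7·265 = 1855.
Total outcomes: 7! = 5040.
Probability = 1855/5040 = 53/144.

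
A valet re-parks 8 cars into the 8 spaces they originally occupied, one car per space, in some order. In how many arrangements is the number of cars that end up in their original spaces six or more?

29

# with exactly i fixed is C(8,i)·!(8-i); sum over i=6..8:
  i=6: C(8,6)·!2 = 28·1 = 28
  i=7: C(8,7)·!1 = 8·0 = 0
  i=8: C(8,8)·!0 = 1·1 = 1
Total = 29.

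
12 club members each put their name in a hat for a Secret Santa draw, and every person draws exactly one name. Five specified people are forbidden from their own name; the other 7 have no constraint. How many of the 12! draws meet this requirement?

312273360

Inclusion-exclusion on the 5 forbidden self-matches:
Σ_{j=0}^{5} (-1)^j C(5,j)(12-j)!
= C(5,0)·12! - C(5,1)·11! + C(5,2)·10! - C(5,3)·9! + C(5,4)·8! - C(5,5)·7!
= 479001600 - 199584000 + 36288000 - 3628800 + 201600 - 5040
= 312273360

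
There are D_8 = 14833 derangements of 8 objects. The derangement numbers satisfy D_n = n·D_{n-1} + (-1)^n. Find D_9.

133496

D_9 = 9·14833 - 1 = 133496.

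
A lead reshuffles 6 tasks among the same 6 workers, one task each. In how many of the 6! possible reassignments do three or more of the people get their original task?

56

Sum C(6,i)·!(6-i) for i = 3..6:
  i=3: C(6,3)·!3 = 20·2 = 40
  i=4: C(6,4)·!2 = 15·1 = 15
  i=5: C(6,5)·!1 = 6·0 = 0
  i=6: C(6,6)·!0 = 1·1 = 1
Total = 56.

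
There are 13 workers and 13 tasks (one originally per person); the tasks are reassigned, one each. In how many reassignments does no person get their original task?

2290792932

Use !n = n·!(n-1) + (-1)^n.
!13 = 13·176214841 - 1 = 2290792932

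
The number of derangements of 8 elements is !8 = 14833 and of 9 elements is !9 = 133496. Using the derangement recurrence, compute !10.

1334961

!10 = (10-1)·(!9 + !8) = 9·(133496 + 14833) = 9·148329 = 1334961.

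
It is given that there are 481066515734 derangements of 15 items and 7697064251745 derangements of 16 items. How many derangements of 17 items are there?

130850092279664

!17 = (17-1)·(!16 + !15) = 16·(7697064251745 + 481066515734) = 16·8178130767479 = 130850092279664.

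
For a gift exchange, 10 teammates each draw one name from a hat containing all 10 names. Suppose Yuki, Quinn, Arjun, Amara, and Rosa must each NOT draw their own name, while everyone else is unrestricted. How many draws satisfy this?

Let A_j be the event that the j-th constrained one is fixed. By inclusion-exclusion over the 5 events:
Σ_{j=0}^{5} (-1)^j C(5,j)(10-j)!
= C(5,0)·10! - C(5,1)·9! + C(5,2)·8! - C(5,3)·7! + C(5,4)·6! - C(5,5)·5!
= 3628800 - 1814400 + 403200 - 50400 + 3600 - 120
= 2170680

2170680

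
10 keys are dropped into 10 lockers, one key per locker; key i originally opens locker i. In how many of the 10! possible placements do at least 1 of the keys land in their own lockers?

2293839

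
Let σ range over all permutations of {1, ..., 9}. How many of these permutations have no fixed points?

133496

By inclusion-exclusion, !9 = Σ (-1)^k · 9!/k! for k=0..9
= 9! - 9!/1! + 9!/2! - 9!/3! + 9!/4! - 9!/5! + 9!/6! - 9!/7! + 9!/8! - 9!/9!
= 362880 - 362880 + 181440 - 60480 + 15120 - 3024 + 504 - 72 + 9 - 1
= 133496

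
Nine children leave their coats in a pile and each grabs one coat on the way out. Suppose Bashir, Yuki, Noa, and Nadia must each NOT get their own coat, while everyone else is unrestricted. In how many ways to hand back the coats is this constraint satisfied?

229080

Inclusion-exclusion on the 4 forbidden self-matches:
Σ_{j=0}^{4} (-1)^j C(4,j)(9-j)!
= C(4,0)·9! - C(4,1)·8! + C(4,2)·7! - C(4,3)·6! + C(4,4)·5!
= 362880 - 161280 + 30240 - 2880 + 120
= 229080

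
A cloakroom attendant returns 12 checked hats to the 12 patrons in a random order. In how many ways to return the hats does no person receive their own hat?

Use !n = n·!(n-1) + (-1)^n.
!12 = 12·14684570 + 1 = 176214841

176214841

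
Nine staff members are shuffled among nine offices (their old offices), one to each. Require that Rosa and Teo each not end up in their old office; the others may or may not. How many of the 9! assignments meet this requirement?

Inclusion-exclusion on the 2 forbidden self-matches:
Σ_{j=0}^{2} (-1)^j C(2,j)(9-j)!
= C(2,0)·9! - C(2,1)·8! + C(2,2)·7!
= 362880 - 80640 + 5040
= 287280

287280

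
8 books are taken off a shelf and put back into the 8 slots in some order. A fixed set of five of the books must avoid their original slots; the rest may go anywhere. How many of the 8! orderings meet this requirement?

21234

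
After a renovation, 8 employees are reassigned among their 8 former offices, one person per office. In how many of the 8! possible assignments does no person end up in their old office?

14833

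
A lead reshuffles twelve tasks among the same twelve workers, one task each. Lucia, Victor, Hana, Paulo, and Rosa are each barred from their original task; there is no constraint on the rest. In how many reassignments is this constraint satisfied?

Inclusion-exclusion on the 5 forbidden self-matches:
Σ_{j=0}^{5} (-1)^j C(5,j)(12-j)!
= C(5,0)·12! - C(5,1)·11! + C(5,2)·10! - C(5,3)·9! + C(5,4)·8! - C(5,5)·7!
= 479001600 - 199584000 + 36288000 - 3628800 + 201600 - 5040
= 312273360

312273360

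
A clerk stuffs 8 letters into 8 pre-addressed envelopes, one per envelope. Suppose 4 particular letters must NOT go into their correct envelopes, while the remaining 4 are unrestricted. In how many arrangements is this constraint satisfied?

Inclusion-exclusion on the 4 forbidden self-matches:
Σ_{j=0}^{4} (-1)^j C(4,j)(8-j)!
= C(4,0)·8! - C(4,1)·7! + C(4,2)·6! - C(4,3)·5! + C(4,4)·4!
= 40320 - 20160 + 4320 - 480 + 24
= 24024

24024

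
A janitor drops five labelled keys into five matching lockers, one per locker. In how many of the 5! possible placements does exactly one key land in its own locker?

45

Pick the single fixed position: C(5,1) = 5 ways.
The remaining 4 must be deranged: !4 = 9.
Total: 5 × 9 = 45.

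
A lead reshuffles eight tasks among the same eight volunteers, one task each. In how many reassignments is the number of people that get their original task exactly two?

Choose which 2 of the 8 are fixed: C(8,2) = 28.
The other 6 form a derangement: !6 = 265.
Total: 28 × 265 = 7420.

7420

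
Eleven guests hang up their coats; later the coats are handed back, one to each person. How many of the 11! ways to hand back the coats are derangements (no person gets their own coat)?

14684570

Use !n = n·!(n-1) + (-1)^n.
!11 = 11·1334961 - 1 = 14684570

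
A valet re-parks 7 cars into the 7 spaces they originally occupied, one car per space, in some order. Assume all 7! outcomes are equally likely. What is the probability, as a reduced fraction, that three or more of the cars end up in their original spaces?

Favorable outcomes: Σ_{i≥3} C(7,i)·!(7-i) = 35·9 + 35·2 + 21·1 + 7·0 + 1·1 = 407.
Total outcomes: 7! = 5040.
Probability = 407/5040 = 407/5040.

407/5040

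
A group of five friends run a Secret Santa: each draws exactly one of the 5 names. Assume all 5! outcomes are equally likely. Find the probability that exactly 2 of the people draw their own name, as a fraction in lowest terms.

1/6

Favorable outcomes: C(5,2)·!3 = 10·2 = 20.
Total outcomes: 5! = 120.
Probability = 20/120 = 1/6.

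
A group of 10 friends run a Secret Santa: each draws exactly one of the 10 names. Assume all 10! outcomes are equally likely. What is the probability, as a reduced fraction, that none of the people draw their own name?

16481/44800

Favorable outcomes: !10 = 1334961.
Total outcomes: 10! = 3628800.
Probability = 1334961/3628800 = 16481/44800.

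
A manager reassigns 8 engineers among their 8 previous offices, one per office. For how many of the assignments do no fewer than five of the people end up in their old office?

141

Sum C(8,i)·!(8-i) for i = 5..8:
  i=5: C(8,5)·!3 = 56·2 = 112
  i=6: C(8,6)·!2 = 28·1 = 28
  i=7: C(8,7)·!1 = 8·0 = 0
  i=8: C(8,8)·!0 = 1·1 = 1
Total = 141.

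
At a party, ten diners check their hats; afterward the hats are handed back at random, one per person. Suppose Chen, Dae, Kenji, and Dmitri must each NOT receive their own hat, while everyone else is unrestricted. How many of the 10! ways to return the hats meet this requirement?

2399760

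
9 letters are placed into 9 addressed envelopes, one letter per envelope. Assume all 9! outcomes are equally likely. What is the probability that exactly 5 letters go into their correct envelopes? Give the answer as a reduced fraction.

Favorable outcomes: C(9,5)·!4 = 126·9 = 1134.
Total outcomes: 9! = 362880.
Probability = 1134/362880 = 1/320.

1/320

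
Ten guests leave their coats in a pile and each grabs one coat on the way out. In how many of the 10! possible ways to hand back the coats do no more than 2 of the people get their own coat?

3337406

# with exactly i fixed is C(10,i)·!(10-i); sum over i=0..2:
  i=0: C(10,0)·!10 = 1·1334961 = 1334961
  i=1: C(10,1)·!9 = 10·133496 = 1334960
  i=2: C(10,2)·!8 = 45·14833 = 667485
Total = 3337406.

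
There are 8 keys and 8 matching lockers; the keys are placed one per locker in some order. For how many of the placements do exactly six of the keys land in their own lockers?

Pick the 6 fixed positions: C(8,6) = 28 ways.
The remaining 2 must be deranged: !2 = 1.
Total: 28 × 1 = 28.

28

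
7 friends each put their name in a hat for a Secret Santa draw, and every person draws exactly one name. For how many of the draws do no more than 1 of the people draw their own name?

3709

Sum C(7,i)·!(7-i) for i = 0..1:
  i=0: C(7,0)·!7 = 1·1854 = 1854
  i=1: C(7,1)·!6 = 7·265 = 1855
Total = 3709.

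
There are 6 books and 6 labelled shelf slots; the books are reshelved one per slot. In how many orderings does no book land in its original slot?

The number of derangements of 6 is !6 = Σ_{k=0}^{6} (-1)^k·6!/k!
= 6! - 6!/1! + 6!/2! - 6!/3! + 6!/4! - 6!/5! + 6!/6!
= 720 - 720 + 360 - 120 + 30 - 6 + 1
= 265

265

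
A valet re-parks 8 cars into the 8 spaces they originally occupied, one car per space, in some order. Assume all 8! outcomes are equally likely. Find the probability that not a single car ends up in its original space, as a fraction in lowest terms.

2119/5760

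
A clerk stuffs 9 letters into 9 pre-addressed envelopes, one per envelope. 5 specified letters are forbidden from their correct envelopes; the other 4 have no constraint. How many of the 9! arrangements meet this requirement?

205056

Let A_j be the event that the j-th constrained one is fixed. By inclusion-exclusion over the 5 events:
Σ_{j=0}^{5} (-1)^j C(5,j)(9-j)!
= C(5,0)·9! - C(5,1)·8! + C(5,2)·7! - C(5,3)·6! + C(5,4)·5! - C(5,5)·4!
= 362880 - 201600 + 50400 - 7200 + 600 - 24
= 205056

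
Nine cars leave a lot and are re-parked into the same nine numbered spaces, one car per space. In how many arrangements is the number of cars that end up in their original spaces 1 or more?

229384

Sum C(9,i)·!(9-i) for i = 1..9:
  i=1: C(9,1)·!8 = 9·14833 = 133497
  i=2: C(9,2)·!7 = 36·1854 = 66744
  i=3: C(9,3)·!6 = 84·265 = 22260
  i=4: C(9,4)·!5 = 126·44 = 5544
  i=5: C(9,5)·!4 = 126·9 = 1134
  i=6: C(9,6)·!3 = 84·2 = 168
  i=7: C(9,7)·!2 = 36·1 = 36
  i=8: C(9,8)·!1 = 9·0 = 0
  i=9: C(9,9)·!0 = 1·1 = 1
Total = 229384.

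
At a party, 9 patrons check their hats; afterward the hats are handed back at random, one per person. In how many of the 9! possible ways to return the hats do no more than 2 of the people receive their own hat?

# with exactly i fixed is C(9,i)·!(9-i); sum over i=0..2:
  i=0: C(9,0)·!9 = 1·133496 = 133496
  i=1: C(9,1)·!8 = 9·14833 = 133497
  i=2: C(9,2)·!7 = 36·1854 = 66744
Total = 333737.

333737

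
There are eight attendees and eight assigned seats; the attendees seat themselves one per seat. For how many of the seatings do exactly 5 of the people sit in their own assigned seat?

112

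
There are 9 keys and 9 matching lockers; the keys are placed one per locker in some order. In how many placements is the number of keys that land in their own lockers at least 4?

Sum C(9,i)·!(9-i) for i = 4..9:
  i=4: C(9,4)·!5 = 126·44 = 5544
  i=5: C(9,5)·!4 = 126·9 = 1134
  i=6: C(9,6)·!3 = 84·2 = 168
  i=7: C(9,7)·!2 = 36·1 = 36
  i=8: C(9,8)·!1 = 9·0 = 0
  i=9: C(9,9)·!0 = 1·1 = 1
Total = 6883.

6883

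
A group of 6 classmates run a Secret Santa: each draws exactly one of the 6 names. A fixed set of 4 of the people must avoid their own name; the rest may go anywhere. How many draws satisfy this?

362

Let A_j be the event that the j-th constrained one is fixed. By inclusion-exclusion over the 4 events:
Σ_{j=0}^{4} (-1)^j C(4,j)(6-j)!
= C(4,0)·6! - C(4,1)·5! + C(4,2)·4! - C(4,3)·3! + C(4,4)·2!
= 720 - 480 + 144 - 24 + 2
= 362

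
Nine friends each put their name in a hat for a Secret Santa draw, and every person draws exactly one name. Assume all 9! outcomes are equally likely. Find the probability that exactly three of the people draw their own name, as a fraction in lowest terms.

53/864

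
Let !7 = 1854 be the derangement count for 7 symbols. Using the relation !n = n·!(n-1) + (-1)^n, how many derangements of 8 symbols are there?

14833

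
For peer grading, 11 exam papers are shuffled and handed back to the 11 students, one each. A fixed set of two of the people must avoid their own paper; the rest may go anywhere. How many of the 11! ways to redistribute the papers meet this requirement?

Inclusion-exclusion on the 2 forbidden self-matches:
Σ_{j=0}^{2} (-1)^j C(2,j)(11-j)!
= C(2,0)·11! - C(2,1)·10! + C(2,2)·9!
= 39916800 - 7257600 + 362880
= 33022080

33022080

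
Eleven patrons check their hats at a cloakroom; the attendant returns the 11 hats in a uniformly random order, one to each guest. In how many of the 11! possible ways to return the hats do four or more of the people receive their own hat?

# with exactly i fixed is C(11,i)·!(11-i); sum over i=4..11:
  i=4: C(11,4)·!7 = 330·1854 = 611820
  i=5: C(11,5)·!6 = 462·265 = 122430
  i=6: C(11,6)·!5 = 462·44 = 20328
  i=7: C(11,7)·!4 = 330·9 = 2970
  i=8: C(11,8)·!3 = 165·2 = 330
  i=9: C(11,9)·!2 = 55·1 = 55
  i=10: C(11,10)·!1 = 11·0 = 0
  i=11: C(11,11)·!0 = 1·1 = 1
Total = 757934.

757934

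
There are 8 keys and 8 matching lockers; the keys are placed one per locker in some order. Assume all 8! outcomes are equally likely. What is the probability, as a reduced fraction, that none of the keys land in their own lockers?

2119/5760

Favorable outcomes: !8 = 14833.
Total outcomes: 8! = 40320.
Probability = 14833/40320 = 2119/5760.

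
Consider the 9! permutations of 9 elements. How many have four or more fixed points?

6883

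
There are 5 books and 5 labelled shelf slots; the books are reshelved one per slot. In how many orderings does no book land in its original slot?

By inclusion-exclusion, !5 = Σ (-1)^k · 5!/k! for k=0..5
= 5! - 5!/1! + 5!/2! - 5!/3! + 5!/4! - 5!/5!
= 120 - 120 + 60 - 20 + 5 - 1
= 44

44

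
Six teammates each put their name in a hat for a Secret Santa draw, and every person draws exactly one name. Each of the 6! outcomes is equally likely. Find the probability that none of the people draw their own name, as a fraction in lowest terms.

Favorable outcomes: !6 = 265.
Total outcomes: 6! = 720.
Probability = 265/720 = 53/144.

53/144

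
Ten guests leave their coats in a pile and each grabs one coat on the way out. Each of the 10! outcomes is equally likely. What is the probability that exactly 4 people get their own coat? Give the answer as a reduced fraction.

53/3456

Favorable outcomes: C(10,4)·!6 = 210·265 = 55650.
Total outcomes: 10! = 3628800.
Probability = 55650/3628800 = 53/3456.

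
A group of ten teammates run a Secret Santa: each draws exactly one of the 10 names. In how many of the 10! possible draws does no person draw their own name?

1334961

By inclusion-exclusion, !10 = Σ (-1)^k · 10!/k! for k=0..10
= 10! - 10!/1! + 10!/2! - 10!/3! + 10!/4! - 10!/5! + 10!/6! - 10!/7! + 10!/8! - 10!/9! + 10!/10!
= 3628800 - 3628800 + 1814400 - 604800 + 151200 - 30240 + 5040 - 720 + 90 - 10 + 1
= 1334961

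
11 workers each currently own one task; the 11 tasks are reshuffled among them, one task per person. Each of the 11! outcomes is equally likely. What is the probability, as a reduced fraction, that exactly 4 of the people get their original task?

103/6720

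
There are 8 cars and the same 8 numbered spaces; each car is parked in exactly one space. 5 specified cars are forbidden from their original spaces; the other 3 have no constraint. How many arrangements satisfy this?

21234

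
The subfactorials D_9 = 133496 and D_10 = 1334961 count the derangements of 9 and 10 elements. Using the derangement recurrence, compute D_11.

D_11 = (11-1)·(D_10 + D_9) = 10·(1334961 + 133496) = 10·1468457 = 14684570.

14684570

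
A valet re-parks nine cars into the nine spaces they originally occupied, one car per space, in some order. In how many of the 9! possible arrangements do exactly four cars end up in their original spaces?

Pick the 4 fixed positions: C(9,4) = 126 ways.
The remaining 5 must be deranged: !5 = 44.
Total: 126 × 44 = 5544.

5544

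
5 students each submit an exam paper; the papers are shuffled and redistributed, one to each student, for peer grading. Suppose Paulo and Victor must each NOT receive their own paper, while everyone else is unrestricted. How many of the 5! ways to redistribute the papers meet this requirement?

78

Inclusion-exclusion on the 2 forbidden self-matches:
Σ_{j=0}^{2} (-1)^j C(2,j)(5-j)!
= C(2,0)·5! - C(2,1)·4! + C(2,2)·3!
= 120 - 48 + 6
= 78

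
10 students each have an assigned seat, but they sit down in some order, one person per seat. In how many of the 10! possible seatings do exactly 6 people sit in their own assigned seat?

1890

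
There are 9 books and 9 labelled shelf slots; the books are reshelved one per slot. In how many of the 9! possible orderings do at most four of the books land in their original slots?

361541

# with exactly i fixed is C(9,i)·!(9-i); sum over i=0..4:
  i=0: C(9,0)·!9 = 1·133496 = 133496
  i=1: C(9,1)·!8 = 9·14833 = 133497
  i=2: C(9,2)·!7 = 36·1854 = 66744
  i=3: C(9,3)·!6 = 84·265 = 22260
  i=4: C(9,4)·!5 = 126·44 = 5544
Total = 361541.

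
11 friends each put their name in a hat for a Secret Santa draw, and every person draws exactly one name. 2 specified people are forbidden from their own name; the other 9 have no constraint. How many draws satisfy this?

Inclusion-exclusion on the 2 forbidden self-matches:
Σ_{j=0}^{2} (-1)^j C(2,j)(11-j)!
= C(2,0)·11! - C(2,1)·10! + C(2,2)·9!
= 39916800 - 7257600 + 362880
= 33022080

33022080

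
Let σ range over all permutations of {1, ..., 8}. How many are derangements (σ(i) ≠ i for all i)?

14833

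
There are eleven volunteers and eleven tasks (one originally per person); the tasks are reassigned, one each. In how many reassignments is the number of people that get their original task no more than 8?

Sum C(11,i)·!(11-i) for i = 0..8:
  i=0: C(11,0)·!11 = 1·14684570 = 14684570
  i=1: C(11,1)·!10 = 11·1334961 = 14684571
  i=2: C(11,2)·!9 = 55·133496 = 7342280
  i=3: C(11,3)·!8 = 165·14833 = 2447445
  i=4: C(11,4)·!7 = 330·1854 = 611820
  i=5: C(11,5)·!6 = 462·265 = 122430
  i=6: C(11,6)·!5 = 462·44 = 20328
  i=7: C(11,7)·!4 = 330·9 = 2970
  i=8: C(11,8)·!3 = 165·2 = 330
Total = 39916744.

39916744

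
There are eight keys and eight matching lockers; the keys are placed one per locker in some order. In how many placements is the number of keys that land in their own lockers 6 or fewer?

40319

Sum C(8,i)·!(8-i) for i = 0..6:
  i=0: C(8,0)·!8 = 1·14833 = 14833
  i=1: C(8,1)·!7 = 8·1854 = 14832
  i=2: C(8,2)·!6 = 28·265 = 7420
  i=3: C(8,3)·!5 = 56·44 = 2464
  i=4: C(8,4)·!4 = 70·9 = 630
  i=5: C(8,5)·!3 = 56·2 = 112
  i=6: C(8,6)·!2 = 28·1 = 28
Total = 40319.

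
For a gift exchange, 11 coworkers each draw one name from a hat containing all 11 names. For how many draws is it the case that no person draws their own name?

14684570

The subfactorial !11 = [11!/e] (nearest integer).
11! = 39916800, and 39916800/e ≈ 14684570.08, so !11 = 14684570.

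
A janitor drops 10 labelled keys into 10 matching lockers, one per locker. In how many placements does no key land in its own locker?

1334961

Use !n = (n-1)(!(n-1) + !(n-2)).
!10 = 9·(133496 + 14833) = 9·148329 = 1334961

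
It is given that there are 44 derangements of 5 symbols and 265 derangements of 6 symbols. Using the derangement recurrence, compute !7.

!7 = (7-1)·(!6 + !5) = 6·(265 + 44) = 6·309 = 1854.

1854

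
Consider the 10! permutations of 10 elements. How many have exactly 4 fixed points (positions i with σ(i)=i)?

Choose which 4 of the 10 are fixed: C(10,4) = 210.
The other 6 form a derangement: !6 = 265.
Total: 210 × 265 = 55650.

55650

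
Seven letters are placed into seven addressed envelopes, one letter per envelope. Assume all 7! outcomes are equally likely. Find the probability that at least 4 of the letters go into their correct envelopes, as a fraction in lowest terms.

Favorable outcomes: Σ_{i≥4} C(7,i)·!(7-i) = 35·2 + 21·1 + 7·0 + 1·1 = 92.
Total outcomes: 7! = 5040.
Probability = 92/5040 = 23/1260.

23/1260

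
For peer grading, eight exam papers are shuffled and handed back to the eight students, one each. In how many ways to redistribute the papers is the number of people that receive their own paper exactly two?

Choose which 2 of the 8 are fixed: C(8,2) = 28.
The remaining 6 must be deranged: !6 = 265.
Total: 28 × 265 = 7420.

7420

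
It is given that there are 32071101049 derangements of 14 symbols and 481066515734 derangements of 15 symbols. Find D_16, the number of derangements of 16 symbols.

D_16 = (16-1)·(D_15 + D_14) = 15·(481066515734 + 32071101049) = 15·513137616783 = 7697064251745.

7697064251745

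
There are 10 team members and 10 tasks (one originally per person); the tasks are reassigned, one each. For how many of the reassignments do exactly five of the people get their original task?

11088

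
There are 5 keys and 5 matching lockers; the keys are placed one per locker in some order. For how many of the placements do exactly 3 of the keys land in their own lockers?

10

Choose which 3 of the 5 are fixed: C(5,3) = 10.
The other 2 form a derangement: !2 = 1.
Total: 10 × 1 = 10.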